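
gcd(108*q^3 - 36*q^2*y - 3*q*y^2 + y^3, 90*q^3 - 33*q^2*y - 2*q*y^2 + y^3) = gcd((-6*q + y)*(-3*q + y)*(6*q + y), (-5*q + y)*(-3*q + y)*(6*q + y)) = -18*q^2 + 3*q*y + y^2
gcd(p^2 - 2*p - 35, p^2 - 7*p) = p - 7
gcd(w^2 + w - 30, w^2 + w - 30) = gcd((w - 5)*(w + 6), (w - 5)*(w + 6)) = w^2 + w - 30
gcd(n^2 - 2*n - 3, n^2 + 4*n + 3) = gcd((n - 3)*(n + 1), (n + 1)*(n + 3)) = n + 1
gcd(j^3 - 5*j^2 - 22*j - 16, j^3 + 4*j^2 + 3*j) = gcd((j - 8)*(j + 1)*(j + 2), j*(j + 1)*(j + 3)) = j + 1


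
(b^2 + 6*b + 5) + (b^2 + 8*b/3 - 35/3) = 2*b^2 + 26*b/3 - 20/3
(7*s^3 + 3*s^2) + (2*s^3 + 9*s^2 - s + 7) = 9*s^3 + 12*s^2 - s + 7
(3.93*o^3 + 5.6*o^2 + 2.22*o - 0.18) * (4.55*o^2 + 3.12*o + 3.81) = 17.8815*o^5 + 37.7416*o^4 + 42.5463*o^3 + 27.4434*o^2 + 7.8966*o - 0.6858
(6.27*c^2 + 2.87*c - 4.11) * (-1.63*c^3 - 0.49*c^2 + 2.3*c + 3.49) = -10.2201*c^5 - 7.7504*c^4 + 19.714*c^3 + 30.4972*c^2 + 0.563300000000002*c - 14.3439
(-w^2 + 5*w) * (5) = -5*w^2 + 25*w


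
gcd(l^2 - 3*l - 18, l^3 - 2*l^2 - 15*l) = l + 3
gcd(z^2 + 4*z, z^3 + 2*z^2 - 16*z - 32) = z + 4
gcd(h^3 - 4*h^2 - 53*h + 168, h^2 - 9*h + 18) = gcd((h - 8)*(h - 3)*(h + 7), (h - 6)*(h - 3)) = h - 3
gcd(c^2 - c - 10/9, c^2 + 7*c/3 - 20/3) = c - 5/3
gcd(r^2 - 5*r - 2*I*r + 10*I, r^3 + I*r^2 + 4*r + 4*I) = r - 2*I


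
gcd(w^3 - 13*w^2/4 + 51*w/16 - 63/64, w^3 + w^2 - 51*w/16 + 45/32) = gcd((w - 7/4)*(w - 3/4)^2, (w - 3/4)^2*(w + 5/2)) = w^2 - 3*w/2 + 9/16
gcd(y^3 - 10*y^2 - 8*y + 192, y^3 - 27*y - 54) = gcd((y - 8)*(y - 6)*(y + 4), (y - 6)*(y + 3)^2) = y - 6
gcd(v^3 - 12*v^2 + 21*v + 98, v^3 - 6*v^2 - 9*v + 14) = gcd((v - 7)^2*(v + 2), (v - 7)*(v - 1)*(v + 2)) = v^2 - 5*v - 14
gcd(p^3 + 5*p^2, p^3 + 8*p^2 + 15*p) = p^2 + 5*p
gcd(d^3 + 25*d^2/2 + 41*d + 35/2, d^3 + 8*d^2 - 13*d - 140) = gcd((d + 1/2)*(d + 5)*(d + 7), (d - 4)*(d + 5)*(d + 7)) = d^2 + 12*d + 35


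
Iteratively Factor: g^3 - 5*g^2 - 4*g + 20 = (g + 2)*(g^2 - 7*g + 10) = (g - 5)*(g + 2)*(g - 2)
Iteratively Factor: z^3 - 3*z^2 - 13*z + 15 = (z - 5)*(z^2 + 2*z - 3) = (z - 5)*(z + 3)*(z - 1)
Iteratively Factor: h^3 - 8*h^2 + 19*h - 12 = (h - 3)*(h^2 - 5*h + 4) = (h - 4)*(h - 3)*(h - 1)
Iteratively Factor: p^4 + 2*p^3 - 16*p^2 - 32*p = (p - 4)*(p^3 + 6*p^2 + 8*p) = p*(p - 4)*(p^2 + 6*p + 8) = p*(p - 4)*(p + 2)*(p + 4)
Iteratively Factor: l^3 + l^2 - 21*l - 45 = (l - 5)*(l^2 + 6*l + 9) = (l - 5)*(l + 3)*(l + 3)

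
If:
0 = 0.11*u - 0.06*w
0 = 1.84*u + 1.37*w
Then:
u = 0.00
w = 0.00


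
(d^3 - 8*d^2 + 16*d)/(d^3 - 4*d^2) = (d - 4)/d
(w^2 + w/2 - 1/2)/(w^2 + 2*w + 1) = (w - 1/2)/(w + 1)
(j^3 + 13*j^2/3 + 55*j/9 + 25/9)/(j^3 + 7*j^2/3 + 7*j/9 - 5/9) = (3*j + 5)/(3*j - 1)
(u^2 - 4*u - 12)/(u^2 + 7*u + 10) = (u - 6)/(u + 5)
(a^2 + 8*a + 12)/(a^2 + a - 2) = (a + 6)/(a - 1)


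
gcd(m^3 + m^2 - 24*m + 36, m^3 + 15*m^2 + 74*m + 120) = m + 6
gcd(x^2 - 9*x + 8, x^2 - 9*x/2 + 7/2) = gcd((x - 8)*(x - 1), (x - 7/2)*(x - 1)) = x - 1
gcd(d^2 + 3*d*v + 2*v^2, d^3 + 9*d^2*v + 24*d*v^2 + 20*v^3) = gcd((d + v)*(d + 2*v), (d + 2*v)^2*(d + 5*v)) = d + 2*v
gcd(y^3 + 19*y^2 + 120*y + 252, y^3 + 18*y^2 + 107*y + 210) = y^2 + 13*y + 42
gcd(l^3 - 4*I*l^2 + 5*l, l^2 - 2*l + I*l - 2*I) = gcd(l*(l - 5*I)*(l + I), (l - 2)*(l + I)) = l + I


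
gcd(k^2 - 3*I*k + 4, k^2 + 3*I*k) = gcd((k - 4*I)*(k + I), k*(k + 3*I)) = 1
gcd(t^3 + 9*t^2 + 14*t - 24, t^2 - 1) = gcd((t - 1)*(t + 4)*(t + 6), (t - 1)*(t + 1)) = t - 1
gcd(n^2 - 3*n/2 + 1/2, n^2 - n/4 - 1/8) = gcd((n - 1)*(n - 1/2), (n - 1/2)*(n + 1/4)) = n - 1/2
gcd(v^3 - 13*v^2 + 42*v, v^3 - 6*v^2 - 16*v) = v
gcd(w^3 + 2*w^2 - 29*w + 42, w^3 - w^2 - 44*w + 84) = w^2 + 5*w - 14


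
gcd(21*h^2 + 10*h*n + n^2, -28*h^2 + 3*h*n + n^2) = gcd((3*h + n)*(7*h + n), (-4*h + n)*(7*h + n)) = 7*h + n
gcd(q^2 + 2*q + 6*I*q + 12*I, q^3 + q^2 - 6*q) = 1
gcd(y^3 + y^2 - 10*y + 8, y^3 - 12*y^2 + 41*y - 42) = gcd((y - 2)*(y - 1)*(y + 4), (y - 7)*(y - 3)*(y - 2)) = y - 2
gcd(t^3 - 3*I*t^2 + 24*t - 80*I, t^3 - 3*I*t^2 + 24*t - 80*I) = t^3 - 3*I*t^2 + 24*t - 80*I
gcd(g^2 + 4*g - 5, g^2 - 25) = g + 5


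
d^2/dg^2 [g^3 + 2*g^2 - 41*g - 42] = 6*g + 4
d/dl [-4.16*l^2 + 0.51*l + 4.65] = 0.51 - 8.32*l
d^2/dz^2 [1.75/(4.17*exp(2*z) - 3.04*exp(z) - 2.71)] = ((5.32 - 29.19*exp(z))*(-4.17*exp(2*z) + 3.04*exp(z) + 2.71) - 1.75*(8.34*exp(z) - 3.04)*(16.68*exp(z) - 6.08)*exp(z))*exp(z)/(-4.17*exp(2*z) + 3.04*exp(z) + 2.71)^3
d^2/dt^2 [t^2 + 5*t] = 2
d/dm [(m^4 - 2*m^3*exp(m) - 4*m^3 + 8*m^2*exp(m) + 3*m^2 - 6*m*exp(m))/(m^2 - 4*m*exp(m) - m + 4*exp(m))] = (2*m^3*exp(m) + 2*m^3 - 20*m^2*exp(m) - 3*m^2 + 16*m*exp(2*m) + 24*m*exp(m) - 24*exp(2*m))/(m^2 - 8*m*exp(m) + 16*exp(2*m))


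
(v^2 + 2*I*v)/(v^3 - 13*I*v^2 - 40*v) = (v + 2*I)/(v^2 - 13*I*v - 40)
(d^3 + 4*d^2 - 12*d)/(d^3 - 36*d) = (d - 2)/(d - 6)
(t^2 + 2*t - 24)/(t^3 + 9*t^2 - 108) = (t - 4)/(t^2 + 3*t - 18)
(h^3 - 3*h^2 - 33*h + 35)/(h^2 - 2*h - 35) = h - 1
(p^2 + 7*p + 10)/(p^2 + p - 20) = (p + 2)/(p - 4)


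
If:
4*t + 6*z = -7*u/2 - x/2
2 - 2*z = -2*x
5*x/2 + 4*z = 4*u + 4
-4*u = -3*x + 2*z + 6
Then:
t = 129/44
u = -26/11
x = -16/11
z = -5/11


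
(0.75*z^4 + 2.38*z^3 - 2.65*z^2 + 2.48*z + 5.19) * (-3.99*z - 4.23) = -2.9925*z^5 - 12.6687*z^4 + 0.5061*z^3 + 1.3143*z^2 - 31.1985*z - 21.9537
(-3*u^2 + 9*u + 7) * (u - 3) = -3*u^3 + 18*u^2 - 20*u - 21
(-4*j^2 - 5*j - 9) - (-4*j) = -4*j^2 - j - 9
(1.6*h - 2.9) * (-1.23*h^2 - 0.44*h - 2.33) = -1.968*h^3 + 2.863*h^2 - 2.452*h + 6.757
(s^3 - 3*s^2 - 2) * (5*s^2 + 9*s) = 5*s^5 - 6*s^4 - 27*s^3 - 10*s^2 - 18*s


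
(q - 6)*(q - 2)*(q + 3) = q^3 - 5*q^2 - 12*q + 36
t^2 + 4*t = t*(t + 4)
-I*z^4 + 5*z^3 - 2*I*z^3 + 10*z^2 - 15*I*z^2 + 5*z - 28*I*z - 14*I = (z + 1)*(z - 2*I)*(z + 7*I)*(-I*z - I)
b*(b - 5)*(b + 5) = b^3 - 25*b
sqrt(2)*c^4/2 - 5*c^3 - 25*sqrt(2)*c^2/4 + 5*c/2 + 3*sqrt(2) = (c - 6*sqrt(2))*(c - sqrt(2)/2)*(c + sqrt(2))*(sqrt(2)*c/2 + 1/2)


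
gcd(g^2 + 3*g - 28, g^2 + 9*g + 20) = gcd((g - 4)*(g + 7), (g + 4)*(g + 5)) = 1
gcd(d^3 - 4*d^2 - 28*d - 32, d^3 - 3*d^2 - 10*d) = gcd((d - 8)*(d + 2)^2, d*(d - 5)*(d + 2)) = d + 2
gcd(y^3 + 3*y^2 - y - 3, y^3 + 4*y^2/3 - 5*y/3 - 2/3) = y - 1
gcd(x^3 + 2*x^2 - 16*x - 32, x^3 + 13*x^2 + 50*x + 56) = x^2 + 6*x + 8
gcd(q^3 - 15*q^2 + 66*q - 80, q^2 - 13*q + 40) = q^2 - 13*q + 40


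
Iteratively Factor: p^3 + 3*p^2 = (p + 3)*(p^2) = p*(p + 3)*(p)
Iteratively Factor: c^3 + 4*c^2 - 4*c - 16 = (c + 4)*(c^2 - 4) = (c - 2)*(c + 4)*(c + 2)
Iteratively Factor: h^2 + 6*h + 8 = (h + 4)*(h + 2)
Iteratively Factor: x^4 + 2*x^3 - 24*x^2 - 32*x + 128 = (x + 4)*(x^3 - 2*x^2 - 16*x + 32) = (x - 2)*(x + 4)*(x^2 - 16) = (x - 4)*(x - 2)*(x + 4)*(x + 4)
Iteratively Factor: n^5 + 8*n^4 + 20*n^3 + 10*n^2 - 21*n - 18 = (n - 1)*(n^4 + 9*n^3 + 29*n^2 + 39*n + 18) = (n - 1)*(n + 1)*(n^3 + 8*n^2 + 21*n + 18) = (n - 1)*(n + 1)*(n + 3)*(n^2 + 5*n + 6) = (n - 1)*(n + 1)*(n + 2)*(n + 3)*(n + 3)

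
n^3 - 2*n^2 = n^2*(n - 2)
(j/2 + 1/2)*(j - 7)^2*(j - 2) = j^4/2 - 15*j^3/2 + 61*j^2/2 - 21*j/2 - 49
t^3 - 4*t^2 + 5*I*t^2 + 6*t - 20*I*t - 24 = (t - 4)*(t - I)*(t + 6*I)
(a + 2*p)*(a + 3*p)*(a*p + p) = a^3*p + 5*a^2*p^2 + a^2*p + 6*a*p^3 + 5*a*p^2 + 6*p^3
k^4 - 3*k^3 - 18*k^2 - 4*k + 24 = (k - 6)*(k - 1)*(k + 2)^2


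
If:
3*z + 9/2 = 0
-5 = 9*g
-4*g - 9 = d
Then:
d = -61/9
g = -5/9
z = -3/2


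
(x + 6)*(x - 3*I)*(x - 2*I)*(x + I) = x^4 + 6*x^3 - 4*I*x^3 - x^2 - 24*I*x^2 - 6*x - 6*I*x - 36*I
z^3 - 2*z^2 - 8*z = z*(z - 4)*(z + 2)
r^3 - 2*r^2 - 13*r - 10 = (r - 5)*(r + 1)*(r + 2)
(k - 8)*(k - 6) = k^2 - 14*k + 48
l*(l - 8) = l^2 - 8*l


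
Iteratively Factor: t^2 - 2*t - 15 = (t - 5)*(t + 3)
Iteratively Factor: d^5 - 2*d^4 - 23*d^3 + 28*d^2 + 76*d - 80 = (d - 1)*(d^4 - d^3 - 24*d^2 + 4*d + 80) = (d - 1)*(d + 4)*(d^3 - 5*d^2 - 4*d + 20) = (d - 5)*(d - 1)*(d + 4)*(d^2 - 4) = (d - 5)*(d - 2)*(d - 1)*(d + 4)*(d + 2)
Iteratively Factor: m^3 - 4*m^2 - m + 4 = (m + 1)*(m^2 - 5*m + 4) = (m - 1)*(m + 1)*(m - 4)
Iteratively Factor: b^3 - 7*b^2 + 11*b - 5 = (b - 5)*(b^2 - 2*b + 1) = (b - 5)*(b - 1)*(b - 1)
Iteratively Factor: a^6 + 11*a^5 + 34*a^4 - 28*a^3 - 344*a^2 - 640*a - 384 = (a + 4)*(a^5 + 7*a^4 + 6*a^3 - 52*a^2 - 136*a - 96) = (a + 2)*(a + 4)*(a^4 + 5*a^3 - 4*a^2 - 44*a - 48) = (a + 2)^2*(a + 4)*(a^3 + 3*a^2 - 10*a - 24) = (a + 2)^2*(a + 4)^2*(a^2 - a - 6) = (a - 3)*(a + 2)^2*(a + 4)^2*(a + 2)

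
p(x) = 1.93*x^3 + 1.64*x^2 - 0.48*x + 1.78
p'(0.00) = -0.48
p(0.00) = 1.78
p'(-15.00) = 1253.07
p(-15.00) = -6135.77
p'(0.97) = 8.15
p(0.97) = 4.62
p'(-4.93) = 124.07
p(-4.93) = -187.25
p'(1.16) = 11.12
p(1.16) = 6.44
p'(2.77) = 53.03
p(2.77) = 54.05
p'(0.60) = 3.57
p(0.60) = 2.50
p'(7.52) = 351.61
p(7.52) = 911.66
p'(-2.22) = 20.77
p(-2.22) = -10.19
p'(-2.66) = 31.76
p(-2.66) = -21.66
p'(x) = 5.79*x^2 + 3.28*x - 0.48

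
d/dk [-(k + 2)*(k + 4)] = -2*k - 6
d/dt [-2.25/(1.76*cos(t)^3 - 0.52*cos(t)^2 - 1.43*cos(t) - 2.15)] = (-11.88*cos(t)^2 + 2.34*cos(t) + 3.2175)*sin(t)/(-1.76*cos(t)^3 + 0.52*cos(t)^2 + 1.43*cos(t) + 2.15)^2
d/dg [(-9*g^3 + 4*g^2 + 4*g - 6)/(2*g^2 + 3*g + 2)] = 2*(-9*g^4 - 27*g^3 - 25*g^2 + 20*g + 13)/(4*g^4 + 12*g^3 + 17*g^2 + 12*g + 4)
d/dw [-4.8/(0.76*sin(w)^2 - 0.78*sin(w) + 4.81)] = (7.296*sin(w) - 3.744)*cos(w)/(0.76*sin(w)^2 - 0.78*sin(w) + 4.81)^2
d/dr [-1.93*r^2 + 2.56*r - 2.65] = 2.56 - 3.86*r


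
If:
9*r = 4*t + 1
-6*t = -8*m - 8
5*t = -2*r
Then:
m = -109/106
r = 5/53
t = -2/53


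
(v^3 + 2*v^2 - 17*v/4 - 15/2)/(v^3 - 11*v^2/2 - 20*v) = (v^2 - v/2 - 3)/(v*(v - 8))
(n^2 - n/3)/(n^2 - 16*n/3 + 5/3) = n/(n - 5)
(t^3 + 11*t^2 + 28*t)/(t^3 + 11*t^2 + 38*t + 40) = t*(t + 7)/(t^2 + 7*t + 10)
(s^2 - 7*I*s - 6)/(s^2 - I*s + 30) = (s - I)/(s + 5*I)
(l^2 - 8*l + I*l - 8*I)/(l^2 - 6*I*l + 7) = (l - 8)/(l - 7*I)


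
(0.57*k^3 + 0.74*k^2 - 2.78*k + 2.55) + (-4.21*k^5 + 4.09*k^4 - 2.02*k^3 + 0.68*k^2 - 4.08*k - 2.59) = -4.21*k^5 + 4.09*k^4 - 1.45*k^3 + 1.42*k^2 - 6.86*k - 0.04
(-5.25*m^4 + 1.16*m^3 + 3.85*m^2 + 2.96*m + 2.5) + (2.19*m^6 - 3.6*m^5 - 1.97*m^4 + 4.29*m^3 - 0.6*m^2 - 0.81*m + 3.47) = 2.19*m^6 - 3.6*m^5 - 7.22*m^4 + 5.45*m^3 + 3.25*m^2 + 2.15*m + 5.97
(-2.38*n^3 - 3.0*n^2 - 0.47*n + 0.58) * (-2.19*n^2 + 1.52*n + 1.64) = 5.2122*n^5 + 2.9524*n^4 - 7.4339*n^3 - 6.9046*n^2 + 0.1108*n + 0.9512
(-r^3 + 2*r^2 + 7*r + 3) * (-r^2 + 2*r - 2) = r^5 - 4*r^4 - r^3 + 7*r^2 - 8*r - 6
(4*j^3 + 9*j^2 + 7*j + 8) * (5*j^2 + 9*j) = 20*j^5 + 81*j^4 + 116*j^3 + 103*j^2 + 72*j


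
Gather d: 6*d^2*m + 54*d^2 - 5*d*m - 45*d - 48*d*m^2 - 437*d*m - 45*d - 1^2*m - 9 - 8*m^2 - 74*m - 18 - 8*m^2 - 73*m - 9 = d^2*(6*m + 54) + d*(-48*m^2 - 442*m - 90) - 16*m^2 - 148*m - 36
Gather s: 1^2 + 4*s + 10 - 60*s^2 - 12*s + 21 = -60*s^2 - 8*s + 32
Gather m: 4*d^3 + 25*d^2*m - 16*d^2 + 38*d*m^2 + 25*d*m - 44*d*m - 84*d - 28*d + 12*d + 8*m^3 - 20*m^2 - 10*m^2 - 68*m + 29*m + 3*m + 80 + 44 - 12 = 4*d^3 - 16*d^2 - 100*d + 8*m^3 + m^2*(38*d - 30) + m*(25*d^2 - 19*d - 36) + 112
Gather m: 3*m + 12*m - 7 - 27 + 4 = 15*m - 30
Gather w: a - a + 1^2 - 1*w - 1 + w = 0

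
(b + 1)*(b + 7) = b^2 + 8*b + 7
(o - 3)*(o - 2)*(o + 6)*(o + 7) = o^4 + 8*o^3 - 17*o^2 - 132*o + 252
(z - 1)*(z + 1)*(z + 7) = z^3 + 7*z^2 - z - 7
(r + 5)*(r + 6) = r^2 + 11*r + 30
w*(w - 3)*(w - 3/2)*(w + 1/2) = w^4 - 4*w^3 + 9*w^2/4 + 9*w/4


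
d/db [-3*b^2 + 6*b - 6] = 6 - 6*b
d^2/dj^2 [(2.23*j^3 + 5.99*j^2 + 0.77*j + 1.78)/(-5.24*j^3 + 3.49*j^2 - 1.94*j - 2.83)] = (-410.504744*j^6 + 9.16161599999987*j^5 + 260.175432*j^4 + 1619.357704*j^3 - 530.057742*j^2 + 77.896428*j - 136.051182)/(143.877824*j^9 - 287.481072*j^8 + 351.274404*j^7 - 22.261189*j^6 - 180.471474*j^5 + 236.616045*j^4 + 18.236504*j^3 - 51.900219*j^2 + 46.611798*j + 22.665187)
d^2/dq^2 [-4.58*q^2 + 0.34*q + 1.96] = -9.16000000000000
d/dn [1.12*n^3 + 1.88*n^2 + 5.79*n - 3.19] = 3.36*n^2 + 3.76*n + 5.79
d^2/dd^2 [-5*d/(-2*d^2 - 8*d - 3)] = 20*(8*d*(d + 2)^2 - (3*d + 4)*(2*d^2 + 8*d + 3))/(2*d^2 + 8*d + 3)^3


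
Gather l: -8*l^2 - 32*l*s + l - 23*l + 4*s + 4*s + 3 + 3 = -8*l^2 + l*(-32*s - 22) + 8*s + 6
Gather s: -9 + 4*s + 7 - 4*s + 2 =0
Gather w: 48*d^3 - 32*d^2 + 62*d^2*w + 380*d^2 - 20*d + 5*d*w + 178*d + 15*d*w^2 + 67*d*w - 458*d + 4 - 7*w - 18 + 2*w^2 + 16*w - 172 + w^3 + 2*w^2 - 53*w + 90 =48*d^3 + 348*d^2 - 300*d + w^3 + w^2*(15*d + 4) + w*(62*d^2 + 72*d - 44) - 96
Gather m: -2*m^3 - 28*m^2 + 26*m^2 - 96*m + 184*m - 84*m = -2*m^3 - 2*m^2 + 4*m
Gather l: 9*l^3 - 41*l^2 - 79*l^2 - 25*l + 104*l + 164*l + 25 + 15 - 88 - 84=9*l^3 - 120*l^2 + 243*l - 132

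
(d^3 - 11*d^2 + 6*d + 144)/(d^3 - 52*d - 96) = (d^2 - 3*d - 18)/(d^2 + 8*d + 12)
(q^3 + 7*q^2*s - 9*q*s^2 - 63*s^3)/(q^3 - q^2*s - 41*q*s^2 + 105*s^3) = (q + 3*s)/(q - 5*s)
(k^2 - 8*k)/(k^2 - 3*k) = (k - 8)/(k - 3)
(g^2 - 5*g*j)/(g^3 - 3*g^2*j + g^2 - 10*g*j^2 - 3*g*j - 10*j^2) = g/(g^2 + 2*g*j + g + 2*j)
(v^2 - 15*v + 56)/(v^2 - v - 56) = (v - 7)/(v + 7)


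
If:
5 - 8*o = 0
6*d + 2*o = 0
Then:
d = -5/24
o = 5/8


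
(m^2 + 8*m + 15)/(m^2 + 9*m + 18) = (m + 5)/(m + 6)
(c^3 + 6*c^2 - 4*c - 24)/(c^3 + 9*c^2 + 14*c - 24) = (c^2 - 4)/(c^2 + 3*c - 4)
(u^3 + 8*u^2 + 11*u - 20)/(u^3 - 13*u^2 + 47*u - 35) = (u^2 + 9*u + 20)/(u^2 - 12*u + 35)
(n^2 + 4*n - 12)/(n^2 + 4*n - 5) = (n^2 + 4*n - 12)/(n^2 + 4*n - 5)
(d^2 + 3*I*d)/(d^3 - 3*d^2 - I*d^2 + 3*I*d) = (d + 3*I)/(d^2 - 3*d - I*d + 3*I)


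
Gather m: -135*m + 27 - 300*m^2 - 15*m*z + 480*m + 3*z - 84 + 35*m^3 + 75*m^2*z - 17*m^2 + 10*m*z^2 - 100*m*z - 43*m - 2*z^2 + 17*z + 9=35*m^3 + m^2*(75*z - 317) + m*(10*z^2 - 115*z + 302) - 2*z^2 + 20*z - 48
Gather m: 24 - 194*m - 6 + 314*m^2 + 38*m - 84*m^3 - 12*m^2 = -84*m^3 + 302*m^2 - 156*m + 18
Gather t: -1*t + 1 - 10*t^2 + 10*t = -10*t^2 + 9*t + 1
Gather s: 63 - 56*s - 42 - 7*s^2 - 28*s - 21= -7*s^2 - 84*s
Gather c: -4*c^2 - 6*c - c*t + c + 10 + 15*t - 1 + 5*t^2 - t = -4*c^2 + c*(-t - 5) + 5*t^2 + 14*t + 9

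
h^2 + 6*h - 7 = (h - 1)*(h + 7)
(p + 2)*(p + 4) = p^2 + 6*p + 8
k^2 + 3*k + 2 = (k + 1)*(k + 2)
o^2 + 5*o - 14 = (o - 2)*(o + 7)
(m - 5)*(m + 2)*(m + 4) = m^3 + m^2 - 22*m - 40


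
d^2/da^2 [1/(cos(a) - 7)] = (sin(a)^2 - 7*cos(a) + 1)/(cos(a) - 7)^3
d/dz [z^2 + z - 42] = 2*z + 1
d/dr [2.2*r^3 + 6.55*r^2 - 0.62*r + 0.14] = 6.6*r^2 + 13.1*r - 0.62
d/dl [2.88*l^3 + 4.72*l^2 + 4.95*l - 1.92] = 8.64*l^2 + 9.44*l + 4.95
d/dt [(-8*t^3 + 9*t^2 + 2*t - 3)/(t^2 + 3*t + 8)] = (-8*t^4 - 48*t^3 - 167*t^2 + 150*t + 25)/(t^4 + 6*t^3 + 25*t^2 + 48*t + 64)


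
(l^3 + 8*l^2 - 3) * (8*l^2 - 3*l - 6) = 8*l^5 + 61*l^4 - 30*l^3 - 72*l^2 + 9*l + 18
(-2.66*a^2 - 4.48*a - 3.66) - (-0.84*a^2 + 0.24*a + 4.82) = -1.82*a^2 - 4.72*a - 8.48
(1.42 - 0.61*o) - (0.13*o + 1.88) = -0.74*o - 0.46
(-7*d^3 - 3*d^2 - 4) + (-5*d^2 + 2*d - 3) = -7*d^3 - 8*d^2 + 2*d - 7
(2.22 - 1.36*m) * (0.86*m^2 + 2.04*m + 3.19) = -1.1696*m^3 - 0.8652*m^2 + 0.1904*m + 7.0818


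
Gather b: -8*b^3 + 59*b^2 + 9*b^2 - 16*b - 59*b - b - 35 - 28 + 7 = -8*b^3 + 68*b^2 - 76*b - 56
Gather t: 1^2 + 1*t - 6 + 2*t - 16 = 3*t - 21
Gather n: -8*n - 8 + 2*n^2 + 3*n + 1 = 2*n^2 - 5*n - 7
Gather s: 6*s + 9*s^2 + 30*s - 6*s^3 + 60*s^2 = -6*s^3 + 69*s^2 + 36*s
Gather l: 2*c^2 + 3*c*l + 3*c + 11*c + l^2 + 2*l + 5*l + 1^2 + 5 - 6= 2*c^2 + 14*c + l^2 + l*(3*c + 7)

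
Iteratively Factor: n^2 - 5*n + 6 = (n - 3)*(n - 2)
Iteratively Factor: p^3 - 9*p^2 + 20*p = (p - 4)*(p^2 - 5*p) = (p - 5)*(p - 4)*(p)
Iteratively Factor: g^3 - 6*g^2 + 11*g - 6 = (g - 3)*(g^2 - 3*g + 2) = (g - 3)*(g - 2)*(g - 1)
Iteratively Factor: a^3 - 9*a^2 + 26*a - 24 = (a - 4)*(a^2 - 5*a + 6) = (a - 4)*(a - 3)*(a - 2)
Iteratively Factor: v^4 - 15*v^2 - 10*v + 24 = (v + 2)*(v^3 - 2*v^2 - 11*v + 12) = (v - 4)*(v + 2)*(v^2 + 2*v - 3) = (v - 4)*(v + 2)*(v + 3)*(v - 1)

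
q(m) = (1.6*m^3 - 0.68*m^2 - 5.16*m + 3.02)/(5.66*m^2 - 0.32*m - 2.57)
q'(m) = (0.32 - 11.32*m)*(1.6*m^3 - 0.68*m^2 - 5.16*m + 3.02)/(5.66*m^2 - 0.32*m - 2.57)^2 + (4.8*m^2 - 1.36*m - 5.16)/(5.66*m^2 - 0.32*m - 2.57)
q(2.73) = 0.42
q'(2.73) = 0.36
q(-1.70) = 0.14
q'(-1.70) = 0.96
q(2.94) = 0.50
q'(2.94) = 0.35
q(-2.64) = -0.46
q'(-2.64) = 0.47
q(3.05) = 0.54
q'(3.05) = 0.35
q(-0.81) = 4.21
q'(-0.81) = 27.82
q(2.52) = 0.35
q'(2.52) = 0.37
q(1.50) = -0.09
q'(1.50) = 0.52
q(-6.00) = -1.65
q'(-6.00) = 0.31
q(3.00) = 0.52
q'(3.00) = 0.35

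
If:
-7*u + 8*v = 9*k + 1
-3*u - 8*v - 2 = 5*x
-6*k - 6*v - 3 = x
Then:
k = 65*x/321 - 29/107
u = -73*x/107 - 6/107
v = -79*x/214 - 49/214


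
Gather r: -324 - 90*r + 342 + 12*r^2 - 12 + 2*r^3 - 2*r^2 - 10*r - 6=2*r^3 + 10*r^2 - 100*r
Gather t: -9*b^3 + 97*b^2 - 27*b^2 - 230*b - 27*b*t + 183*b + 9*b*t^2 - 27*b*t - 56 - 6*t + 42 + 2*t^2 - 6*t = -9*b^3 + 70*b^2 - 47*b + t^2*(9*b + 2) + t*(-54*b - 12) - 14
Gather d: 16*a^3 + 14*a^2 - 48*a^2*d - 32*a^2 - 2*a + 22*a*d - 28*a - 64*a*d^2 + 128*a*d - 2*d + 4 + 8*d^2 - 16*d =16*a^3 - 18*a^2 - 30*a + d^2*(8 - 64*a) + d*(-48*a^2 + 150*a - 18) + 4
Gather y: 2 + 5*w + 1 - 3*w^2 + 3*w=-3*w^2 + 8*w + 3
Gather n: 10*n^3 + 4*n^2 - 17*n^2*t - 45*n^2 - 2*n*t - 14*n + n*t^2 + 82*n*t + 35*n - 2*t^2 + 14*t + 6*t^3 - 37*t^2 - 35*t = 10*n^3 + n^2*(-17*t - 41) + n*(t^2 + 80*t + 21) + 6*t^3 - 39*t^2 - 21*t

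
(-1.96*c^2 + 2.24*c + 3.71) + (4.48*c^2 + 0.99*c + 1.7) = 2.52*c^2 + 3.23*c + 5.41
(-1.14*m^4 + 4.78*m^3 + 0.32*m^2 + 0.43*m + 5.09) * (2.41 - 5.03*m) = 5.7342*m^5 - 26.7908*m^4 + 9.9102*m^3 - 1.3917*m^2 - 24.5664*m + 12.2669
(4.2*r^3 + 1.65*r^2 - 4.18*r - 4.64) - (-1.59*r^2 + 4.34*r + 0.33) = 4.2*r^3 + 3.24*r^2 - 8.52*r - 4.97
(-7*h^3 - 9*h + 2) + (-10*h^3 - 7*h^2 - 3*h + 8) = -17*h^3 - 7*h^2 - 12*h + 10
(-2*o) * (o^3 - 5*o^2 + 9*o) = -2*o^4 + 10*o^3 - 18*o^2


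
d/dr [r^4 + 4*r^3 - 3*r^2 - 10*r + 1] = 4*r^3 + 12*r^2 - 6*r - 10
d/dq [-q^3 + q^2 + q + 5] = -3*q^2 + 2*q + 1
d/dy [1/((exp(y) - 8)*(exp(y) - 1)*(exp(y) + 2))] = -((exp(y) - 8)*(exp(y) - 1) + (exp(y) - 8)*(exp(y) + 2) + (exp(y) - 1)*(exp(y) + 2))/(4*(exp(y) - 8)^2*(exp(y) + 2)^2*sinh(y/2)^2)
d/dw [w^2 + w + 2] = 2*w + 1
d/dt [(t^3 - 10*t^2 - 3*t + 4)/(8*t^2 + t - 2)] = 2*(4*t^4 + t^3 + 4*t^2 - 12*t + 1)/(64*t^4 + 16*t^3 - 31*t^2 - 4*t + 4)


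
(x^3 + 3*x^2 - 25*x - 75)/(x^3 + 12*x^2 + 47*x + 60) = (x - 5)/(x + 4)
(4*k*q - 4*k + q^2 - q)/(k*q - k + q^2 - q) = (4*k + q)/(k + q)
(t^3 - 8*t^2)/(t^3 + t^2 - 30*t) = t*(t - 8)/(t^2 + t - 30)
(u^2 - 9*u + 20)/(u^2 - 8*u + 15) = (u - 4)/(u - 3)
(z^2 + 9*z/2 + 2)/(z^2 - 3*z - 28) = (z + 1/2)/(z - 7)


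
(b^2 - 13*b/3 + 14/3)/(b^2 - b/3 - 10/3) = (3*b - 7)/(3*b + 5)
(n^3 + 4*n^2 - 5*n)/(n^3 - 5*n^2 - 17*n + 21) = n*(n + 5)/(n^2 - 4*n - 21)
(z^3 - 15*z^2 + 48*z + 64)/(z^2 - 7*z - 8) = z - 8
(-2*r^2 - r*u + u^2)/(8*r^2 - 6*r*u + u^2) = (-r - u)/(4*r - u)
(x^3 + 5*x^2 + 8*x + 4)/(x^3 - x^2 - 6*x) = (x^2 + 3*x + 2)/(x*(x - 3))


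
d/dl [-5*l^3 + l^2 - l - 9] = -15*l^2 + 2*l - 1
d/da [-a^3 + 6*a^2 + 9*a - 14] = -3*a^2 + 12*a + 9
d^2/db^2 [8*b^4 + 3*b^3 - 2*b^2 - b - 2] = 96*b^2 + 18*b - 4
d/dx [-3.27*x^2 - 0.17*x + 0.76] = -6.54*x - 0.17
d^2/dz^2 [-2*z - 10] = 0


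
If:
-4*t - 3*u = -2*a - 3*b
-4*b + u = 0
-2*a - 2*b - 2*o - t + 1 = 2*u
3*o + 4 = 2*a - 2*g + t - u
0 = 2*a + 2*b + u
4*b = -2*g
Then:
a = 44/25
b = -44/75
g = 88/75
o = 43/75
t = 11/5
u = -176/75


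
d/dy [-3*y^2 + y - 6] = 1 - 6*y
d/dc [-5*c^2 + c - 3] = 1 - 10*c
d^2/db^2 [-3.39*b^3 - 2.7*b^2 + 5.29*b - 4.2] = -20.34*b - 5.4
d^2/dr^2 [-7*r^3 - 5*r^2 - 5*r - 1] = -42*r - 10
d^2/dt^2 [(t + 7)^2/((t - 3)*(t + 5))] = 8*(3*t^3 + 48*t^2 + 231*t + 394)/(t^6 + 6*t^5 - 33*t^4 - 172*t^3 + 495*t^2 + 1350*t - 3375)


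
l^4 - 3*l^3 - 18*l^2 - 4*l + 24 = (l - 6)*(l - 1)*(l + 2)^2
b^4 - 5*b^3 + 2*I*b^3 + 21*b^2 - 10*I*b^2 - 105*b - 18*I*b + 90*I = (b - 5)*(b - 3*I)*(b - I)*(b + 6*I)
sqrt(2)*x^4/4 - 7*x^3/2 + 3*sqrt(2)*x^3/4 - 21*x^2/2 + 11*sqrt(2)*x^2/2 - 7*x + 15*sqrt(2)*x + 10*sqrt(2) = (x/2 + 1/2)*(x - 5*sqrt(2))*(x - 2*sqrt(2))*(sqrt(2)*x/2 + sqrt(2))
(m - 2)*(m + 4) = m^2 + 2*m - 8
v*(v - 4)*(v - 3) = v^3 - 7*v^2 + 12*v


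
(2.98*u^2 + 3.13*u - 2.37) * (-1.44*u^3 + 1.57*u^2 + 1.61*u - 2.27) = -4.2912*u^5 + 0.1714*u^4 + 13.1247*u^3 - 5.4462*u^2 - 10.9208*u + 5.3799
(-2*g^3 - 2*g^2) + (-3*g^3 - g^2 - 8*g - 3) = -5*g^3 - 3*g^2 - 8*g - 3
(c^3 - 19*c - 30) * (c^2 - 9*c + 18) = c^5 - 9*c^4 - c^3 + 141*c^2 - 72*c - 540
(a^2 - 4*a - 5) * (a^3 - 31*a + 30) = a^5 - 4*a^4 - 36*a^3 + 154*a^2 + 35*a - 150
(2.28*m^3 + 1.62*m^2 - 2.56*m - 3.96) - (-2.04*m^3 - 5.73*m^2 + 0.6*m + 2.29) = 4.32*m^3 + 7.35*m^2 - 3.16*m - 6.25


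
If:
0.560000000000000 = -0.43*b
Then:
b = -1.30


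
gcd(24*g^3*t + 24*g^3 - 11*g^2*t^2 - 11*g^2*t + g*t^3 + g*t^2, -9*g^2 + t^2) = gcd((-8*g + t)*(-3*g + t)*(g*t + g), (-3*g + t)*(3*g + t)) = -3*g + t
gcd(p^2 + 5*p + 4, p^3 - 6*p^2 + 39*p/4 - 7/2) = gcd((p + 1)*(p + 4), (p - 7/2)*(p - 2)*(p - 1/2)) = 1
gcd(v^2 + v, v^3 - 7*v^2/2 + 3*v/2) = v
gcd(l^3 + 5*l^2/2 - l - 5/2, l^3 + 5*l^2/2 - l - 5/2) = l^3 + 5*l^2/2 - l - 5/2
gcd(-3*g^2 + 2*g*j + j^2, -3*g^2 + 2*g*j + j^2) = 3*g^2 - 2*g*j - j^2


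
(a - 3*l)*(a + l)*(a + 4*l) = a^3 + 2*a^2*l - 11*a*l^2 - 12*l^3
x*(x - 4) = x^2 - 4*x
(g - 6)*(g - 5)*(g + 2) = g^3 - 9*g^2 + 8*g + 60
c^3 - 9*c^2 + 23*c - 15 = (c - 5)*(c - 3)*(c - 1)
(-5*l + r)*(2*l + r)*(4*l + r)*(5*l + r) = -200*l^4 - 150*l^3*r - 17*l^2*r^2 + 6*l*r^3 + r^4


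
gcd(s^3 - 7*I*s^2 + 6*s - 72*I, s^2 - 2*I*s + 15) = s + 3*I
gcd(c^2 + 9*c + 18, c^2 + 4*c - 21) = 1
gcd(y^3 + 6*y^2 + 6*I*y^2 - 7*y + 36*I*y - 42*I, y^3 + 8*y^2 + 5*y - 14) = y^2 + 6*y - 7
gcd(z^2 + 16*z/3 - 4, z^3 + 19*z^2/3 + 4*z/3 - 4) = z^2 + 16*z/3 - 4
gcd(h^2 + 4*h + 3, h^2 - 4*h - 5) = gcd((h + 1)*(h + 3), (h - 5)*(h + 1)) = h + 1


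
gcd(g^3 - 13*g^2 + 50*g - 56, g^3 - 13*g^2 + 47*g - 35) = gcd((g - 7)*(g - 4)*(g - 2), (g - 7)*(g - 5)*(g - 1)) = g - 7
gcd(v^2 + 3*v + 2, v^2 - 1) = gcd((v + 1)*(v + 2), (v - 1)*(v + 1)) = v + 1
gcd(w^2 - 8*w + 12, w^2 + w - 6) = w - 2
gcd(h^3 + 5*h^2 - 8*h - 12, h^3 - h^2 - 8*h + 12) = h - 2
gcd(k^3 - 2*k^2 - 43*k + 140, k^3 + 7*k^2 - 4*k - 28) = k + 7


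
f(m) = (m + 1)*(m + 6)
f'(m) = 2*m + 7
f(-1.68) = -2.94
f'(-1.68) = 3.64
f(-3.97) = -6.03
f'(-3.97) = -0.94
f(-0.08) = 5.45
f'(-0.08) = 6.84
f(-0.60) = 2.16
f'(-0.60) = 5.80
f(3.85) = 47.77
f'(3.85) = 14.70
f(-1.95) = -3.85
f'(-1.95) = 3.10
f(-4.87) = -4.37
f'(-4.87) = -2.74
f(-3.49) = -6.25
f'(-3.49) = 0.02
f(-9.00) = 24.00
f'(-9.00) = -11.00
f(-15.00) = 126.00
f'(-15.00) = -23.00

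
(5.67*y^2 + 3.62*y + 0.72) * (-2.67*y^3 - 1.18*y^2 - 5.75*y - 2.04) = -15.1389*y^5 - 16.356*y^4 - 38.7965*y^3 - 33.2314*y^2 - 11.5248*y - 1.4688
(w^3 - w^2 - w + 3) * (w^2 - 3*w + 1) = w^5 - 4*w^4 + 3*w^3 + 5*w^2 - 10*w + 3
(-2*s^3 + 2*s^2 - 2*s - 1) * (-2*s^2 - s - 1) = 4*s^5 - 2*s^4 + 4*s^3 + 2*s^2 + 3*s + 1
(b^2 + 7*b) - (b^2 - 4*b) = 11*b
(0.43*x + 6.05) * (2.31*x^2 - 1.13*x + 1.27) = 0.9933*x^3 + 13.4896*x^2 - 6.2904*x + 7.6835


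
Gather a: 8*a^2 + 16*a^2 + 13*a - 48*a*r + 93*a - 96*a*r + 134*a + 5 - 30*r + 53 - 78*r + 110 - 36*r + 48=24*a^2 + a*(240 - 144*r) - 144*r + 216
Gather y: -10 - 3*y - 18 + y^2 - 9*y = y^2 - 12*y - 28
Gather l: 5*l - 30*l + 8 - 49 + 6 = -25*l - 35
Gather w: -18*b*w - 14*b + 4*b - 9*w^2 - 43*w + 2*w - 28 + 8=-10*b - 9*w^2 + w*(-18*b - 41) - 20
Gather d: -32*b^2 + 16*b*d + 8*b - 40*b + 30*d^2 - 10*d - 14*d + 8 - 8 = -32*b^2 - 32*b + 30*d^2 + d*(16*b - 24)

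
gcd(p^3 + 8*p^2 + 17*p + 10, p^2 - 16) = 1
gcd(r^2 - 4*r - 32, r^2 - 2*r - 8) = 1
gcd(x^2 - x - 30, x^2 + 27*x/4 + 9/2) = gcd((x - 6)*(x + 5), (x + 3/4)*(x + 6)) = 1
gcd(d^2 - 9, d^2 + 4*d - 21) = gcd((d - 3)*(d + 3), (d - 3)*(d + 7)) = d - 3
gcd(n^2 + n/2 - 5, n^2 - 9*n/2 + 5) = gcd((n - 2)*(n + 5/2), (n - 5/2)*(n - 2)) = n - 2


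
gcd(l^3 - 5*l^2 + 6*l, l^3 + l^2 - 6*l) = l^2 - 2*l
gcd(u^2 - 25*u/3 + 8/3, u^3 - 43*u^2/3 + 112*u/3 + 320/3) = u - 8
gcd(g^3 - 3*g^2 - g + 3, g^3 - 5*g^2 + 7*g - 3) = g^2 - 4*g + 3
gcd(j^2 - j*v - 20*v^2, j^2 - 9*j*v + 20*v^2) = -j + 5*v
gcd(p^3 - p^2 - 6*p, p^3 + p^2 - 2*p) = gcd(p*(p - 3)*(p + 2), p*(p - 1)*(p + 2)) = p^2 + 2*p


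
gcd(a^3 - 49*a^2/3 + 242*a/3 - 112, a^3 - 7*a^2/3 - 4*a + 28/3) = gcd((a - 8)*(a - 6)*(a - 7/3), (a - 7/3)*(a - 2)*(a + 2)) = a - 7/3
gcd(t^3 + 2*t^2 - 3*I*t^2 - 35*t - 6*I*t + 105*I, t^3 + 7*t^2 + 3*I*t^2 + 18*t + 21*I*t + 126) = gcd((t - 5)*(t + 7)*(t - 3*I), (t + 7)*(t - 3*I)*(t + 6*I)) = t^2 + t*(7 - 3*I) - 21*I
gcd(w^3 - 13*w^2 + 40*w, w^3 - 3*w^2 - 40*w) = w^2 - 8*w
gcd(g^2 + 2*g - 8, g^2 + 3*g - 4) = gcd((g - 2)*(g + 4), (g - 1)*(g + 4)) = g + 4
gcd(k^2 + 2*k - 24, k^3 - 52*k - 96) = k + 6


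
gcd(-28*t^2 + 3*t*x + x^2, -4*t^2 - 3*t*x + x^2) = -4*t + x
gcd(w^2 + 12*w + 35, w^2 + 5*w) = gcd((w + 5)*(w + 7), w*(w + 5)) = w + 5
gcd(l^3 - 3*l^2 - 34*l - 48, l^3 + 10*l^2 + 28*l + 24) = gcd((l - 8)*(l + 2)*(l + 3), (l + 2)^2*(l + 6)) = l + 2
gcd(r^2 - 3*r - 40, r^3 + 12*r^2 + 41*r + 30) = r + 5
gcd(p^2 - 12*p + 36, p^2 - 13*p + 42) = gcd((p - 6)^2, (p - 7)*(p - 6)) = p - 6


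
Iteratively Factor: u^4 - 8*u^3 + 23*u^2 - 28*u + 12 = (u - 2)*(u^3 - 6*u^2 + 11*u - 6) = (u - 3)*(u - 2)*(u^2 - 3*u + 2) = (u - 3)*(u - 2)*(u - 1)*(u - 2)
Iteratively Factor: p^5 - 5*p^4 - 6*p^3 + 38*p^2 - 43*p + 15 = (p - 1)*(p^4 - 4*p^3 - 10*p^2 + 28*p - 15) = (p - 1)^2*(p^3 - 3*p^2 - 13*p + 15) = (p - 5)*(p - 1)^2*(p^2 + 2*p - 3) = (p - 5)*(p - 1)^2*(p + 3)*(p - 1)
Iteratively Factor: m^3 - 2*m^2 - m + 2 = (m - 1)*(m^2 - m - 2) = (m - 1)*(m + 1)*(m - 2)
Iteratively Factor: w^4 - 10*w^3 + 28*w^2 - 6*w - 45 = (w - 5)*(w^3 - 5*w^2 + 3*w + 9) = (w - 5)*(w - 3)*(w^2 - 2*w - 3) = (w - 5)*(w - 3)^2*(w + 1)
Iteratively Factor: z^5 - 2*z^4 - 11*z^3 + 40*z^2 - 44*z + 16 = (z - 1)*(z^4 - z^3 - 12*z^2 + 28*z - 16) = (z - 2)*(z - 1)*(z^3 + z^2 - 10*z + 8) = (z - 2)*(z - 1)^2*(z^2 + 2*z - 8) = (z - 2)*(z - 1)^2*(z + 4)*(z - 2)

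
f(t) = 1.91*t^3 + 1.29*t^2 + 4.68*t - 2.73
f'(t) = 5.73*t^2 + 2.58*t + 4.68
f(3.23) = 90.21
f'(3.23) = 72.79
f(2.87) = 66.48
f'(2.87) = 59.28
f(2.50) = 46.88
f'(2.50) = 46.94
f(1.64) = 16.84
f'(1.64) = 24.32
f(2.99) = 73.85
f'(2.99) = 63.62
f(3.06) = 78.40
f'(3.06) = 66.23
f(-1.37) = -11.63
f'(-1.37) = 11.90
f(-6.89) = -598.46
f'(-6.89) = 258.92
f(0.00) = -2.73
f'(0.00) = 4.68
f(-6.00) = -396.93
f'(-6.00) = 195.48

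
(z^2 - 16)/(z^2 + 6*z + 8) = (z - 4)/(z + 2)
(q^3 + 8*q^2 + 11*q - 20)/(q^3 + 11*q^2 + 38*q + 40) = (q - 1)/(q + 2)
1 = 1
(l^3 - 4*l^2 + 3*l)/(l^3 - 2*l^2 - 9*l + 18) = l*(l - 1)/(l^2 + l - 6)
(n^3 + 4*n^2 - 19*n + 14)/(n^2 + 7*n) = n - 3 + 2/n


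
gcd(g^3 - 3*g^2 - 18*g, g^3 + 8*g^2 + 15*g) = g^2 + 3*g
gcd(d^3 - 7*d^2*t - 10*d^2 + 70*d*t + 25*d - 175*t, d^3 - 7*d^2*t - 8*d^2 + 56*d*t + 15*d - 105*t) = -d^2 + 7*d*t + 5*d - 35*t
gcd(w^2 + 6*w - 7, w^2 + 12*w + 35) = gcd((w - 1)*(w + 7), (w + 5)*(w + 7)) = w + 7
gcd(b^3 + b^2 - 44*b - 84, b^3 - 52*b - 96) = b^2 + 8*b + 12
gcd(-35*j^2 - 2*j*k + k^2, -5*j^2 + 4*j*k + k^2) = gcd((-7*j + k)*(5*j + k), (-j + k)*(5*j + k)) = 5*j + k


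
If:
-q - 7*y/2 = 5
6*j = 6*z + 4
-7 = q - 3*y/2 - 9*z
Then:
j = z + 2/3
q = 63*z/10 - 32/5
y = 2/5 - 9*z/5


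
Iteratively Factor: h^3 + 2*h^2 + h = (h + 1)*(h^2 + h) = (h + 1)^2*(h)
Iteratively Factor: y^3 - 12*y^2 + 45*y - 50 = (y - 5)*(y^2 - 7*y + 10) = (y - 5)^2*(y - 2)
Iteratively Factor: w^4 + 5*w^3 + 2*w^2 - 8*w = (w - 1)*(w^3 + 6*w^2 + 8*w) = (w - 1)*(w + 4)*(w^2 + 2*w) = w*(w - 1)*(w + 4)*(w + 2)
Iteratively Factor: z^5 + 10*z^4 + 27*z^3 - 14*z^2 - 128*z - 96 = (z + 4)*(z^4 + 6*z^3 + 3*z^2 - 26*z - 24) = (z - 2)*(z + 4)*(z^3 + 8*z^2 + 19*z + 12) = (z - 2)*(z + 3)*(z + 4)*(z^2 + 5*z + 4) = (z - 2)*(z + 3)*(z + 4)^2*(z + 1)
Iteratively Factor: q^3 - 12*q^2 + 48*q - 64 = (q - 4)*(q^2 - 8*q + 16) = (q - 4)^2*(q - 4)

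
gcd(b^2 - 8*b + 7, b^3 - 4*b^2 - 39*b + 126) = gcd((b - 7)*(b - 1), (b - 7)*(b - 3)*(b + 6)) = b - 7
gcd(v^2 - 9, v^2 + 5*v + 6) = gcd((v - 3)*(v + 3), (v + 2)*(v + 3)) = v + 3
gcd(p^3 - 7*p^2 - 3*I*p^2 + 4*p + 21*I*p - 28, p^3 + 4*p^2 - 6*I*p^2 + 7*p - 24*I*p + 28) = p + I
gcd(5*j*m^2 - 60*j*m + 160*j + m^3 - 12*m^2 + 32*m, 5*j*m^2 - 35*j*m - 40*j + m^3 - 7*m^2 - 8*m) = 5*j*m - 40*j + m^2 - 8*m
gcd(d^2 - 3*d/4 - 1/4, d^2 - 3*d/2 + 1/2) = d - 1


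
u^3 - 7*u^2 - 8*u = u*(u - 8)*(u + 1)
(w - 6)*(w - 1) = w^2 - 7*w + 6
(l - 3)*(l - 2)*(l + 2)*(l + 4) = l^4 + l^3 - 16*l^2 - 4*l + 48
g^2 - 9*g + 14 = (g - 7)*(g - 2)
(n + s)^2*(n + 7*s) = n^3 + 9*n^2*s + 15*n*s^2 + 7*s^3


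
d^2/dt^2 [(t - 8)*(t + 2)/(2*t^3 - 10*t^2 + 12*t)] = (t^6 - 18*t^5 - 24*t^4 + 556*t^3 - 1488*t^2 + 1440*t - 576)/(t^3*(t^6 - 15*t^5 + 93*t^4 - 305*t^3 + 558*t^2 - 540*t + 216))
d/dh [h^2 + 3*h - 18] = 2*h + 3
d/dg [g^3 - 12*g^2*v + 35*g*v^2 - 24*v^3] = 3*g^2 - 24*g*v + 35*v^2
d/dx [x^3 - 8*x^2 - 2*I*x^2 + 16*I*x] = 3*x^2 - 16*x - 4*I*x + 16*I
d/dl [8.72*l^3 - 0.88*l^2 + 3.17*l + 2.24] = 26.16*l^2 - 1.76*l + 3.17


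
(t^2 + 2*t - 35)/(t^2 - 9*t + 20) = (t + 7)/(t - 4)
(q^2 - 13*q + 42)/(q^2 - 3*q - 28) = (q - 6)/(q + 4)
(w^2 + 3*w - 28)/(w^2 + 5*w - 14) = (w - 4)/(w - 2)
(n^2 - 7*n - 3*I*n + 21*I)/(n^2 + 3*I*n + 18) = (n - 7)/(n + 6*I)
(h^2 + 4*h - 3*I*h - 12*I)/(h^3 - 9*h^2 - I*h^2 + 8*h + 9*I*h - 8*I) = (h^2 + h*(4 - 3*I) - 12*I)/(h^3 - h^2*(9 + I) + h*(8 + 9*I) - 8*I)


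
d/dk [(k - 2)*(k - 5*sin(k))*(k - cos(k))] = (2 - k)*(k - cos(k))*(5*cos(k) - 1) + (k - 2)*(k - 5*sin(k))*(sin(k) + 1) + (k - 5*sin(k))*(k - cos(k))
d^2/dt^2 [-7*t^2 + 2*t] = -14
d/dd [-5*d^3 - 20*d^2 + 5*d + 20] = -15*d^2 - 40*d + 5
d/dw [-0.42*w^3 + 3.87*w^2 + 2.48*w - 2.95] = -1.26*w^2 + 7.74*w + 2.48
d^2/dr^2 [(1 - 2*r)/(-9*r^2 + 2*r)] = 2*(162*r^3 - 243*r^2 + 54*r - 4)/(r^3*(729*r^3 - 486*r^2 + 108*r - 8))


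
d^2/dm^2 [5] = 0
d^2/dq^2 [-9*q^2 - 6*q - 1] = -18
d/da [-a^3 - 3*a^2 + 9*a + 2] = -3*a^2 - 6*a + 9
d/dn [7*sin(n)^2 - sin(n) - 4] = (14*sin(n) - 1)*cos(n)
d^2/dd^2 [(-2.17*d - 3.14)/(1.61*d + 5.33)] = 20.964454/(1.61*d + 5.33)^3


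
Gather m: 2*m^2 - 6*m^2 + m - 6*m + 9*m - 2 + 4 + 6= -4*m^2 + 4*m + 8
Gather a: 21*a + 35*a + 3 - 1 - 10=56*a - 8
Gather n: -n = -n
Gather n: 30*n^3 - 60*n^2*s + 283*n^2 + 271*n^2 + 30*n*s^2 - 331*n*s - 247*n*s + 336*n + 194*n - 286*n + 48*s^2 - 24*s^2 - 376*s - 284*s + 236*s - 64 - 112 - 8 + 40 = 30*n^3 + n^2*(554 - 60*s) + n*(30*s^2 - 578*s + 244) + 24*s^2 - 424*s - 144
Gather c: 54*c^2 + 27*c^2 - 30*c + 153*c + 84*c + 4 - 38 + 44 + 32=81*c^2 + 207*c + 42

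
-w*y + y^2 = y*(-w + y)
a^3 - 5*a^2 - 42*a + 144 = (a - 8)*(a - 3)*(a + 6)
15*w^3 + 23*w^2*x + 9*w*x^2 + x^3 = (w + x)*(3*w + x)*(5*w + x)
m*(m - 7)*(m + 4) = m^3 - 3*m^2 - 28*m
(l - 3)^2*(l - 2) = l^3 - 8*l^2 + 21*l - 18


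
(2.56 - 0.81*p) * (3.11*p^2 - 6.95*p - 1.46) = -2.5191*p^3 + 13.5911*p^2 - 16.6094*p - 3.7376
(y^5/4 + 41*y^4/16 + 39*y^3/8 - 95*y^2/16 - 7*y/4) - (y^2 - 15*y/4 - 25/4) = y^5/4 + 41*y^4/16 + 39*y^3/8 - 111*y^2/16 + 2*y + 25/4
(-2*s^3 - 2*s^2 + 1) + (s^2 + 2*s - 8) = -2*s^3 - s^2 + 2*s - 7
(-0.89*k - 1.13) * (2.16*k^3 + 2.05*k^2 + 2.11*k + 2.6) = -1.9224*k^4 - 4.2653*k^3 - 4.1944*k^2 - 4.6983*k - 2.938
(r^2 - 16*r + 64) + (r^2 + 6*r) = 2*r^2 - 10*r + 64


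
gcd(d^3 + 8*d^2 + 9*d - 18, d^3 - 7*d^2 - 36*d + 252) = d + 6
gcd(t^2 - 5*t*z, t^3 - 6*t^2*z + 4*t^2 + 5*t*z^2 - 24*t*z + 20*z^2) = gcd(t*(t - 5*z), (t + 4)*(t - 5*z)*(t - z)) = -t + 5*z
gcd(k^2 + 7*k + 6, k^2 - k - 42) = k + 6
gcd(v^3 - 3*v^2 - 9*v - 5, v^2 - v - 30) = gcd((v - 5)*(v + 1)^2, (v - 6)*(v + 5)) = 1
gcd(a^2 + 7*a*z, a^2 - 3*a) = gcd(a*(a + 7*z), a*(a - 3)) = a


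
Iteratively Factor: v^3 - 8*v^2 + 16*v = (v)*(v^2 - 8*v + 16) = v*(v - 4)*(v - 4)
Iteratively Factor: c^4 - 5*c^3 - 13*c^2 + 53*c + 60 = (c + 3)*(c^3 - 8*c^2 + 11*c + 20) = (c - 5)*(c + 3)*(c^2 - 3*c - 4) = (c - 5)*(c - 4)*(c + 3)*(c + 1)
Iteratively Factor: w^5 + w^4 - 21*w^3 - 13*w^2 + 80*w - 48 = (w + 3)*(w^4 - 2*w^3 - 15*w^2 + 32*w - 16) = (w - 4)*(w + 3)*(w^3 + 2*w^2 - 7*w + 4) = (w - 4)*(w - 1)*(w + 3)*(w^2 + 3*w - 4) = (w - 4)*(w - 1)^2*(w + 3)*(w + 4)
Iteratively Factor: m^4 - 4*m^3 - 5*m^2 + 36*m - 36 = (m - 2)*(m^3 - 2*m^2 - 9*m + 18) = (m - 3)*(m - 2)*(m^2 + m - 6) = (m - 3)*(m - 2)*(m + 3)*(m - 2)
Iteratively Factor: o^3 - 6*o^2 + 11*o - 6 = (o - 2)*(o^2 - 4*o + 3) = (o - 2)*(o - 1)*(o - 3)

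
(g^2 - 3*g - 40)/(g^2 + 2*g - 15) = (g - 8)/(g - 3)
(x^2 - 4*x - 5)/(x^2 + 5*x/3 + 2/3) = 3*(x - 5)/(3*x + 2)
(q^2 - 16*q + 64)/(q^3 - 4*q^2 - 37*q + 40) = (q - 8)/(q^2 + 4*q - 5)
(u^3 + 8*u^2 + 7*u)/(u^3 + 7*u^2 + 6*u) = (u + 7)/(u + 6)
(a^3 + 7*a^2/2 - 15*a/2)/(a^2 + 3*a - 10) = a*(2*a - 3)/(2*(a - 2))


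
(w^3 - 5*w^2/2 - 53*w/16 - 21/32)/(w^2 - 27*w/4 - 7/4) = (8*w^2 - 22*w - 21)/(8*(w - 7))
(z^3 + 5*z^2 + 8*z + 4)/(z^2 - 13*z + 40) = (z^3 + 5*z^2 + 8*z + 4)/(z^2 - 13*z + 40)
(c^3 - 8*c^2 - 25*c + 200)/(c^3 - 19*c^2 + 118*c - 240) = (c + 5)/(c - 6)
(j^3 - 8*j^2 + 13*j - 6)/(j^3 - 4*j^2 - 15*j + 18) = (j - 1)/(j + 3)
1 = 1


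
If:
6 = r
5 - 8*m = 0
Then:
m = 5/8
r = 6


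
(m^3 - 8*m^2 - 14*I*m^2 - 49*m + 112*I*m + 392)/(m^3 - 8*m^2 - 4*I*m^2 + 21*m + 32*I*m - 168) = (m - 7*I)/(m + 3*I)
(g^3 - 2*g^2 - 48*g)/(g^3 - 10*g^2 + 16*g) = (g + 6)/(g - 2)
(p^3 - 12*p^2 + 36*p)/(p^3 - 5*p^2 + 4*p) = (p^2 - 12*p + 36)/(p^2 - 5*p + 4)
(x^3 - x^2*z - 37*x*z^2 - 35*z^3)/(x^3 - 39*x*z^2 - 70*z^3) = (x + z)/(x + 2*z)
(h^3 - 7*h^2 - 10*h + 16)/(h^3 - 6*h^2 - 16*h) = (h - 1)/h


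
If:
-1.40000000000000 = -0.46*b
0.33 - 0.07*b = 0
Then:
No Solution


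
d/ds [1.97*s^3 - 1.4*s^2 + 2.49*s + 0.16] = 5.91*s^2 - 2.8*s + 2.49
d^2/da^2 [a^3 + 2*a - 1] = 6*a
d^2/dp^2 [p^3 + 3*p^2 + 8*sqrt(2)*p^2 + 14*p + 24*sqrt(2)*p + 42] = 6*p + 6 + 16*sqrt(2)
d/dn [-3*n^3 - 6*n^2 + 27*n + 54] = -9*n^2 - 12*n + 27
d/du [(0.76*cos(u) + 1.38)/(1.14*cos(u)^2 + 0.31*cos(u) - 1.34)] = (0.8664*cos(u)^2 + 3.1464*cos(u) + 1.4462)*sin(u)/(1.2996*cos(u)^4 + 0.7068*cos(u)^3 - 2.9591*cos(u)^2 - 0.8308*cos(u) + 1.7956)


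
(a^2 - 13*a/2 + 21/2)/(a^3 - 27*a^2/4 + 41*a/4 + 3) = 2*(2*a - 7)/(4*a^2 - 15*a - 4)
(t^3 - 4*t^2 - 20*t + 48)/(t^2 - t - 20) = (t^2 - 8*t + 12)/(t - 5)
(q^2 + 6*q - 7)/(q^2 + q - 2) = (q + 7)/(q + 2)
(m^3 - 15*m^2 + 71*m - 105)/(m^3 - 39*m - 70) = (m^2 - 8*m + 15)/(m^2 + 7*m + 10)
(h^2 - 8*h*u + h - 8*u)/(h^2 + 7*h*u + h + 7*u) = (h - 8*u)/(h + 7*u)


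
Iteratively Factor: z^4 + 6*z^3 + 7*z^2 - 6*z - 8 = (z + 1)*(z^3 + 5*z^2 + 2*z - 8) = (z + 1)*(z + 2)*(z^2 + 3*z - 4) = (z - 1)*(z + 1)*(z + 2)*(z + 4)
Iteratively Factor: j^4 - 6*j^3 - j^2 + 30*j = (j + 2)*(j^3 - 8*j^2 + 15*j) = j*(j + 2)*(j^2 - 8*j + 15) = j*(j - 5)*(j + 2)*(j - 3)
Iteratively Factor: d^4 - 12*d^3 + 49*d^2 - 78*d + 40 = (d - 5)*(d^3 - 7*d^2 + 14*d - 8) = (d - 5)*(d - 2)*(d^2 - 5*d + 4) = (d - 5)*(d - 2)*(d - 1)*(d - 4)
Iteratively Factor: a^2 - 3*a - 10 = (a + 2)*(a - 5)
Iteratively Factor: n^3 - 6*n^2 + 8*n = (n - 4)*(n^2 - 2*n) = (n - 4)*(n - 2)*(n)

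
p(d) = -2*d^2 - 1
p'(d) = -4*d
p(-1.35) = -4.64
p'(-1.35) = 5.40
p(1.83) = -7.70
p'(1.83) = -7.32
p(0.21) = -1.09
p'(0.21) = -0.84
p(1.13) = -3.55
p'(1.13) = -4.52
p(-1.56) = -5.87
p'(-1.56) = 6.24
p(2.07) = -9.57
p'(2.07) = -8.28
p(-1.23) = -4.03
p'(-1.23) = 4.92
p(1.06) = -3.25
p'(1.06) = -4.24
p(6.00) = -73.00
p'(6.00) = -24.00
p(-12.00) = -289.00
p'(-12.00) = 48.00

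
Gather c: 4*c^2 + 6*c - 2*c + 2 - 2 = 4*c^2 + 4*c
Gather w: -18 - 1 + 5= -14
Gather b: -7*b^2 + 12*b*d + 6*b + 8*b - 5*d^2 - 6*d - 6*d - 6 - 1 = -7*b^2 + b*(12*d + 14) - 5*d^2 - 12*d - 7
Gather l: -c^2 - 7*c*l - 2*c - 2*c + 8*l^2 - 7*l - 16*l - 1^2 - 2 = -c^2 - 4*c + 8*l^2 + l*(-7*c - 23) - 3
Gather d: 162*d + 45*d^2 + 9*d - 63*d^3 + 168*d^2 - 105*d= -63*d^3 + 213*d^2 + 66*d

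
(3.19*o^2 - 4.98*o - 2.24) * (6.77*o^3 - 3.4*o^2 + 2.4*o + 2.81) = 21.5963*o^5 - 44.5606*o^4 + 9.4232*o^3 + 4.6279*o^2 - 19.3698*o - 6.2944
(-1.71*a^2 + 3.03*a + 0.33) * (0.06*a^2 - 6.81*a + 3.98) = -0.1026*a^4 + 11.8269*a^3 - 27.4203*a^2 + 9.8121*a + 1.3134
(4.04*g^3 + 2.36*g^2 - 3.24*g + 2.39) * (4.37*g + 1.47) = 17.6548*g^4 + 16.252*g^3 - 10.6896*g^2 + 5.6815*g + 3.5133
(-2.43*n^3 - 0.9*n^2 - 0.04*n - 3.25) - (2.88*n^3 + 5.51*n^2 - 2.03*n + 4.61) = -5.31*n^3 - 6.41*n^2 + 1.99*n - 7.86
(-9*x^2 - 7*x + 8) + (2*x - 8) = -9*x^2 - 5*x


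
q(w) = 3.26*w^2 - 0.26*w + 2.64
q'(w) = 6.52*w - 0.26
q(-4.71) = 76.18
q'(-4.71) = -30.97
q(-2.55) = 24.50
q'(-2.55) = -16.89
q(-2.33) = 20.94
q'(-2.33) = -15.45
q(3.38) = 39.00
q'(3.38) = 21.78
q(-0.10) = 2.70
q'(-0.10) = -0.91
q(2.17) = 17.43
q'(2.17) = 13.89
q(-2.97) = 32.17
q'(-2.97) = -19.62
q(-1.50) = 10.36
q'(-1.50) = -10.04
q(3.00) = 31.20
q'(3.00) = 19.30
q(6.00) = 118.44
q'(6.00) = 38.86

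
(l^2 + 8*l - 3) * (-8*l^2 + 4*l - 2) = -8*l^4 - 60*l^3 + 54*l^2 - 28*l + 6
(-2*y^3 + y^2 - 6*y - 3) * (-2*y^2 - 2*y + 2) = 4*y^5 + 2*y^4 + 6*y^3 + 20*y^2 - 6*y - 6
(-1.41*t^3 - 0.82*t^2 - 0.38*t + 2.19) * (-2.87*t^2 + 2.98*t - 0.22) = 4.0467*t^5 - 1.8484*t^4 - 1.0428*t^3 - 7.2373*t^2 + 6.6098*t - 0.4818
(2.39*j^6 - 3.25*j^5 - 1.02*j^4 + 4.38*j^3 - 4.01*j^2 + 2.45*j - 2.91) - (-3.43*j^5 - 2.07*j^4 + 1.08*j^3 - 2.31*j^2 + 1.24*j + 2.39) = 2.39*j^6 + 0.18*j^5 + 1.05*j^4 + 3.3*j^3 - 1.7*j^2 + 1.21*j - 5.3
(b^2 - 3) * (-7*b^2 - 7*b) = -7*b^4 - 7*b^3 + 21*b^2 + 21*b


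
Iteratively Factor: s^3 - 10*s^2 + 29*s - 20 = (s - 1)*(s^2 - 9*s + 20) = (s - 4)*(s - 1)*(s - 5)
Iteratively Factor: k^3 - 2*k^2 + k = (k)*(k^2 - 2*k + 1) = k*(k - 1)*(k - 1)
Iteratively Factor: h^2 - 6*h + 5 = (h - 5)*(h - 1)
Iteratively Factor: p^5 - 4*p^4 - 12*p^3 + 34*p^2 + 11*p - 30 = (p + 3)*(p^4 - 7*p^3 + 9*p^2 + 7*p - 10) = (p + 1)*(p + 3)*(p^3 - 8*p^2 + 17*p - 10) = (p - 1)*(p + 1)*(p + 3)*(p^2 - 7*p + 10) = (p - 2)*(p - 1)*(p + 1)*(p + 3)*(p - 5)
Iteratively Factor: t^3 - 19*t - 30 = (t + 3)*(t^2 - 3*t - 10) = (t + 2)*(t + 3)*(t - 5)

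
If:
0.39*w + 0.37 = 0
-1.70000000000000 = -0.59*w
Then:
No Solution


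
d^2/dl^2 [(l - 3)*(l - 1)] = 2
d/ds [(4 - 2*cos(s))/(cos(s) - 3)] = -2*sin(s)/(cos(s) - 3)^2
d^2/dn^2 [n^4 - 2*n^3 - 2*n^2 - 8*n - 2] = 12*n^2 - 12*n - 4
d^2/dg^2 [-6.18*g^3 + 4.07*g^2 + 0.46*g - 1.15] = 8.14 - 37.08*g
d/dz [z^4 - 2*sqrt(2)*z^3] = z^2*(4*z - 6*sqrt(2))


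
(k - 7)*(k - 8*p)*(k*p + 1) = k^3*p - 8*k^2*p^2 - 7*k^2*p + k^2 + 56*k*p^2 - 8*k*p - 7*k + 56*p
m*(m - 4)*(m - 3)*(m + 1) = m^4 - 6*m^3 + 5*m^2 + 12*m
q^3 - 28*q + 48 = (q - 4)*(q - 2)*(q + 6)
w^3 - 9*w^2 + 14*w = w*(w - 7)*(w - 2)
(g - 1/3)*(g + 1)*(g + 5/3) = g^3 + 7*g^2/3 + 7*g/9 - 5/9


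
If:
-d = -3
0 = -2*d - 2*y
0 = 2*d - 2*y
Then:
No Solution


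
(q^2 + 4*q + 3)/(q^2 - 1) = (q + 3)/(q - 1)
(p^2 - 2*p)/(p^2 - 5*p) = (p - 2)/(p - 5)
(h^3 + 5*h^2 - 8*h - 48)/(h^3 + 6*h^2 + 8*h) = (h^2 + h - 12)/(h*(h + 2))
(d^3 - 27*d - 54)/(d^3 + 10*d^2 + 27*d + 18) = (d^2 - 3*d - 18)/(d^2 + 7*d + 6)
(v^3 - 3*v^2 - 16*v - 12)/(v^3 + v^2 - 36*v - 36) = (v + 2)/(v + 6)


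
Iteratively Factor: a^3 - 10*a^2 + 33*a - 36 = (a - 3)*(a^2 - 7*a + 12) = (a - 4)*(a - 3)*(a - 3)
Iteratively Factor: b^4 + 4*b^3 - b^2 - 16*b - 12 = (b + 2)*(b^3 + 2*b^2 - 5*b - 6) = (b - 2)*(b + 2)*(b^2 + 4*b + 3) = (b - 2)*(b + 2)*(b + 3)*(b + 1)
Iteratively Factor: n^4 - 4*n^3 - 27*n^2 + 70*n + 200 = (n - 5)*(n^3 + n^2 - 22*n - 40) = (n - 5)^2*(n^2 + 6*n + 8) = (n - 5)^2*(n + 4)*(n + 2)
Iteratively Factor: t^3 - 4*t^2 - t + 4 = (t + 1)*(t^2 - 5*t + 4) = (t - 1)*(t + 1)*(t - 4)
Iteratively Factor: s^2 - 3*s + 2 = (s - 1)*(s - 2)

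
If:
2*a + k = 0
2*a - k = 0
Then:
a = 0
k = 0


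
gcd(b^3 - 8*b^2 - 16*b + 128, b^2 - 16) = b^2 - 16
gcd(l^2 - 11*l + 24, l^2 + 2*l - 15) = l - 3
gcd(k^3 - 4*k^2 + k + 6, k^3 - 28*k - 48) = 1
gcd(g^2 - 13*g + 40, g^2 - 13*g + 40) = g^2 - 13*g + 40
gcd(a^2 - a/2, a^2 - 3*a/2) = a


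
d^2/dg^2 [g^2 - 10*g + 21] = 2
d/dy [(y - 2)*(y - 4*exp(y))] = y - (y - 2)*(4*exp(y) - 1) - 4*exp(y)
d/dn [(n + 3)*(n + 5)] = 2*n + 8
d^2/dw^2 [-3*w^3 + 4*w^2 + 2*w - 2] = 8 - 18*w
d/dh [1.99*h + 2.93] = 1.99000000000000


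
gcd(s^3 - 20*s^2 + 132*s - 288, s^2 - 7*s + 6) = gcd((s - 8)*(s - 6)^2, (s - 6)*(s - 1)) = s - 6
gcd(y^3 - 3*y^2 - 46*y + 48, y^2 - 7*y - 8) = y - 8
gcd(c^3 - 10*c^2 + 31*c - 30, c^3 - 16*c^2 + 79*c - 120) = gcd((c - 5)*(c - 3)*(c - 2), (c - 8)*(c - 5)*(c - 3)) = c^2 - 8*c + 15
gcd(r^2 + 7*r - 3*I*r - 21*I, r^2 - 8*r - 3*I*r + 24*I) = r - 3*I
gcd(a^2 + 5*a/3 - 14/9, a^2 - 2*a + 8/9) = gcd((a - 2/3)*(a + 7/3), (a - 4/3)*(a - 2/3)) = a - 2/3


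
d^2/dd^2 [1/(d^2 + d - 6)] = 2*(-d^2 - d + (2*d + 1)^2 + 6)/(d^2 + d - 6)^3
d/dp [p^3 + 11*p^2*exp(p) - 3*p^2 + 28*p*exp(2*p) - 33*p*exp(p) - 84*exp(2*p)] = 11*p^2*exp(p) + 3*p^2 + 56*p*exp(2*p) - 11*p*exp(p) - 6*p - 140*exp(2*p) - 33*exp(p)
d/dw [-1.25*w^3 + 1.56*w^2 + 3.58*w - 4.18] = -3.75*w^2 + 3.12*w + 3.58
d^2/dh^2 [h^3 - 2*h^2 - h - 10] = 6*h - 4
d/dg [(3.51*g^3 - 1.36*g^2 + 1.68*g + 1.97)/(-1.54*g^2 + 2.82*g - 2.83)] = (-5.4054*g^4 + 19.7964*g^3 - 31.0479*g^2 + 13.7652*g - 10.3098)/(2.3716*g^4 - 8.6856*g^3 + 16.6688*g^2 - 15.9612*g + 8.0089)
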